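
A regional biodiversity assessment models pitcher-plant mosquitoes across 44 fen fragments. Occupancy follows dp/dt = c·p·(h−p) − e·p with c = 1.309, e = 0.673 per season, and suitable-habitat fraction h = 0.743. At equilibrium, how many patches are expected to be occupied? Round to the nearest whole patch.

p* = h − e/c = 0.743 − 0.5141 = 0.2289.
Expected occupied patches = N × p* = 44 × 0.2289 = 10.07 ≈ 10.

10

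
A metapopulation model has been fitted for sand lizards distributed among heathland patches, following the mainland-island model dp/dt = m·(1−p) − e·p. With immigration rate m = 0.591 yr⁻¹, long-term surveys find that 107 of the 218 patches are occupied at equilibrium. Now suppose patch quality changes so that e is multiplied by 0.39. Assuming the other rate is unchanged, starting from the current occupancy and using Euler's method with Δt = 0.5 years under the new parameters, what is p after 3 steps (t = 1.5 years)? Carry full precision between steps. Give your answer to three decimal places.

Observed p* = 107/218 = 0.49083.
Balance m(1−p*) = e·p* gives e = m(1−p*)/p* = 0.591×0.50917/0.49083 = 0.61309.
Starting from p₀ = 0.49083; update p ← p + (dp/dt)·Δt with the new parameters.
p: 0.49083 → 0.58261  (Δp = +0.09178)
p: 0.58261 → 0.63629  (Δp = +0.05369)
p: 0.63629 → 0.66770  (Δp = +0.03140)

0.668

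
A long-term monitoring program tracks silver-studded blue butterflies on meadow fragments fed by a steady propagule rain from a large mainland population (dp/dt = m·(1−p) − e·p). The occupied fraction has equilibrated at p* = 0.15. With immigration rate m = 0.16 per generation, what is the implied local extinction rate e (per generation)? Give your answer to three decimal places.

0.907

At equilibrium m(1−p*) = e·p*, so e = m(1−p*)/p*.
e = 0.16 × 0.8500 / 0.15 = 0.9067.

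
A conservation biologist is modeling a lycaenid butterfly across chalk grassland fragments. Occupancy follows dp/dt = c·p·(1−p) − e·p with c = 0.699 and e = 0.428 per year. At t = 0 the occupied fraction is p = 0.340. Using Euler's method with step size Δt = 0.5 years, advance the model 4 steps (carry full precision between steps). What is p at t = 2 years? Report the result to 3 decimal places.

0.359

Update rule: p ← p + [c·p·(1−p) − e·p]·Δt with Δt = 0.5.
step 1: Δp = +0.00567, p = 0.34567
step 2: Δp = +0.00508, p = 0.35075
step 3: Δp = +0.00453, p = 0.35528
step 4: Δp = +0.00403, p = 0.35930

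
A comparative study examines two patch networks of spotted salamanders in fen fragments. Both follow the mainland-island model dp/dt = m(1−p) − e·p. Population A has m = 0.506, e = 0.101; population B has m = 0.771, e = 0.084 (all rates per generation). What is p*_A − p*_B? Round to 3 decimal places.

-0.068

A: p*_A = m/(m+e) = 0.506/0.6070 = 0.8336.
B: p*_B = 0.771/0.8550 = 0.9018.
p*_A − p*_B = 0.8336 − 0.9018 = -0.0681.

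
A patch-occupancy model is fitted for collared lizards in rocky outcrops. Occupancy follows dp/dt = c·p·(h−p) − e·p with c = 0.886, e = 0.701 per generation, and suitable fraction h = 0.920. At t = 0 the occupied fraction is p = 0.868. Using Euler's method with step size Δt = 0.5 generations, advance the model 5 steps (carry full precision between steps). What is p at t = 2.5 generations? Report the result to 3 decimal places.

0.315

Update rule: p ← p + [c·p·(h−p) − e·p]·Δt with Δt = 0.5.
step 1: Δp = -0.28424, p = 0.58376
step 2: Δp = -0.11765, p = 0.46611
step 3: Δp = -0.06965, p = 0.39646
step 4: Δp = -0.04701, p = 0.34945
step 5: Δp = -0.03416, p = 0.31529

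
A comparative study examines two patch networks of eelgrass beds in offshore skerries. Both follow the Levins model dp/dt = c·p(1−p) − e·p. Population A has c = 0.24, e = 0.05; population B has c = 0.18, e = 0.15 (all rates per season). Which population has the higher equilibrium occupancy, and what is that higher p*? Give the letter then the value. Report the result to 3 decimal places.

A, 0.792

A: p*_A = 1 − 0.05/0.24 = 0.7917.
B: p*_B = 1 − 0.15/0.18 = 0.1667.
A is higher at 0.7917.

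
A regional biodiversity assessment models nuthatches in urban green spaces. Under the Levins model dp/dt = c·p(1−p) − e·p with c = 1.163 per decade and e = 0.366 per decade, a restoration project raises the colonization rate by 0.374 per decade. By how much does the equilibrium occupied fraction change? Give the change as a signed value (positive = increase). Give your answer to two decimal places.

Before: p* = 1 − 0.366/1.163 = 0.6853.
After the change, c = 1.537, e = 0.366, so p* = 1 − 0.366/1.537 = 0.7619.
Δp* = 0.7619 − 0.6853 = +0.0766.

0.08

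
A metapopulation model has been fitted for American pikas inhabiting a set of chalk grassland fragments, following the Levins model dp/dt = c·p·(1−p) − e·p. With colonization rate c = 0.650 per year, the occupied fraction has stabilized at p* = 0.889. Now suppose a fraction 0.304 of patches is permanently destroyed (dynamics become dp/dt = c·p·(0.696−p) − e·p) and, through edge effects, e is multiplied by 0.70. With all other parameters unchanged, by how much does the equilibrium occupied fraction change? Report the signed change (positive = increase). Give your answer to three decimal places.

Balance c(1−p*) = e gives e = 0.650×(1 − 0.88900) = 0.07215.
New p* = 0.696 − e/c = 0.696 − 0.05051/0.65000 = 0.61829.
Δp* = 0.61829 − 0.88900 = -0.27071.

-0.271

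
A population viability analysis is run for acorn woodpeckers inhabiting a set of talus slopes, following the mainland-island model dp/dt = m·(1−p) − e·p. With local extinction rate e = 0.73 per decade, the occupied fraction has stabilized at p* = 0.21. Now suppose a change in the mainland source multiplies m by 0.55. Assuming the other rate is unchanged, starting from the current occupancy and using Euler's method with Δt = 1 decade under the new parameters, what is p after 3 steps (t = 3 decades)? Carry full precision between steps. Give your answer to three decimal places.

Balance m(1−p*) = e·p* gives m = e·p*/(1−p*) = 0.73×0.21000/0.79000 = 0.19405.
Starting from p₀ = 0.21000; update p ← p + (dp/dt)·Δt with the new parameters.
step 1: Δp = -0.06898, p = 0.14102
step 2: Δp = -0.01126, p = 0.12975
step 3: Δp = -0.00184, p = 0.12791

0.128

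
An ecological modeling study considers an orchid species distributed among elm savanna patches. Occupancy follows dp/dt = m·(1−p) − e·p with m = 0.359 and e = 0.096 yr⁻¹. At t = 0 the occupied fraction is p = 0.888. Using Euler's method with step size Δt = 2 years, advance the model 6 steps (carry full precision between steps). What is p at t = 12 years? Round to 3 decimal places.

Update rule: p ← p + [m·(1−p) − e·p]·Δt with Δt = 2.
t = 2: p = 0.88800 + (-0.09008) = 0.79792
t = 4: p = 0.79792 + (-0.00811) = 0.78981
t = 6: p = 0.78981 + (-0.00073) = 0.78908
t = 8: p = 0.78908 + (-0.00007) = 0.78902
t = 10: p = 0.78902 + (-0.00001) = 0.78901
t = 12: p = 0.78901 + (-0.00000) = 0.78901

0.789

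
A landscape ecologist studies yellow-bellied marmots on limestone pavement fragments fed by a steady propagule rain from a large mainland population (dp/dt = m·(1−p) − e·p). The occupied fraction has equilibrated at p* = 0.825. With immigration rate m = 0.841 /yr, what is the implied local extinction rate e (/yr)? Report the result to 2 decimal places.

At equilibrium m(1−p*) = e·p*, so e = m(1−p*)/p*.
e = 0.841 × 0.1750 / 0.825 = 0.1784.

0.18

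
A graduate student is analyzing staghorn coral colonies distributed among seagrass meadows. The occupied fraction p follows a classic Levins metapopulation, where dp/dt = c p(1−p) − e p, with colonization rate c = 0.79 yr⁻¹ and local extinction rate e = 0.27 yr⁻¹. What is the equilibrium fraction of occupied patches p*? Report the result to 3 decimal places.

0.658

Setting dp/dt = 0 and dividing through by p* gives c·(1−p*) = e.
So p* = 1 − e/c = 1 − 0.27/0.79 = 1 − 0.3418 = 0.6582.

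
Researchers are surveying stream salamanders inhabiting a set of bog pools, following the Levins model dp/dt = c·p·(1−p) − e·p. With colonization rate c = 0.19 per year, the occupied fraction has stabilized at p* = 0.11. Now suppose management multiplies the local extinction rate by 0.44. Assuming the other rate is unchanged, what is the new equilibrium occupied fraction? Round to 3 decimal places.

Balance c(1−p*) = e gives e = 0.19×(1 − 0.11000) = 0.16910.
New p* = 1 − e/c = 1 − 0.07440/0.19000 = 0.60842.

0.608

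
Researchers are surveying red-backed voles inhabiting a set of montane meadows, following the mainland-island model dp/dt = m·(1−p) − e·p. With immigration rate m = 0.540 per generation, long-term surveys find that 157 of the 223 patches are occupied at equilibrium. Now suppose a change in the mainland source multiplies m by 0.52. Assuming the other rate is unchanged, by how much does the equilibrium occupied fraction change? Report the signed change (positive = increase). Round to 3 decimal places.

Observed p* = 157/223 = 0.70404.
Balance m(1−p*) = e·p* gives e = m(1−p*)/p* = 0.540×0.29596/0.70404 = 0.22700.
New p* = m/(m+e) = 0.28080/(0.28080+0.22700) = 0.55297.
Δp* = 0.55297 − 0.70404 = -0.15107.

-0.151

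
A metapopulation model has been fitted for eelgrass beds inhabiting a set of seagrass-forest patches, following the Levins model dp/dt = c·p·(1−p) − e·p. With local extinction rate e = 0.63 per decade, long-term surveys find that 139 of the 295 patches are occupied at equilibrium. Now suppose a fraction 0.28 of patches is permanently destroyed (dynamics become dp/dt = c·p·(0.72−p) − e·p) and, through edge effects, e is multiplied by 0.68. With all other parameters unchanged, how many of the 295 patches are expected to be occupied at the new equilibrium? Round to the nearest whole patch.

106

Observed p* = 139/295 = 0.47119.
Balance c(1−p*) = e gives c = e/(1 − 0.47119) = 0.63/0.52881 = 1.19135.
New p* = 0.72 − e/c = 0.72 − 0.42840/1.19135 = 0.36041.
Expected occupied = 295 × 0.36041 = 106.32 ≈ 106.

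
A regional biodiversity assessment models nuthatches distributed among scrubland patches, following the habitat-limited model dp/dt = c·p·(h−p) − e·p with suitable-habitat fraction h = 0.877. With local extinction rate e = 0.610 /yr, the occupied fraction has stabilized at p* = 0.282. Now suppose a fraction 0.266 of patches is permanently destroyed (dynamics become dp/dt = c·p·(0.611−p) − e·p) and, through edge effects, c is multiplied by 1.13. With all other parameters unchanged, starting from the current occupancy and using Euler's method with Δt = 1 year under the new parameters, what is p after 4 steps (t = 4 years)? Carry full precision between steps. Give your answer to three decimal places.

Balance c(h−p*) = e gives c = e/(0.877 − 0.28200) = 0.610/0.59500 = 1.02521.
Starting from p₀ = 0.28200; update p ← p + (dp/dt)·Δt with the new parameters.
  1  |  dp/dt·Δt = -0.064538  |  p_1 = 0.217462
  2  |  dp/dt·Δt = -0.033509  |  p_2 = 0.183953
  3  |  dp/dt·Δt = -0.021205  |  p_3 = 0.162749
  4  |  dp/dt·Δt = -0.014762  |  p_4 = 0.147986

0.148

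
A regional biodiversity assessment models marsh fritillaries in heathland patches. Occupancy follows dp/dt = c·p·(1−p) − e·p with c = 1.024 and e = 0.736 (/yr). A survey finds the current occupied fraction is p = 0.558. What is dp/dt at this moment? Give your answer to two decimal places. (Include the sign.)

Colonization term: c·p·(1−p) = 1.024×0.558×0.4420 = 0.25256.
Extinction term: e·p = 0.41069.
dp/dt = 0.25256 − 0.41069 = -0.15813.

-0.16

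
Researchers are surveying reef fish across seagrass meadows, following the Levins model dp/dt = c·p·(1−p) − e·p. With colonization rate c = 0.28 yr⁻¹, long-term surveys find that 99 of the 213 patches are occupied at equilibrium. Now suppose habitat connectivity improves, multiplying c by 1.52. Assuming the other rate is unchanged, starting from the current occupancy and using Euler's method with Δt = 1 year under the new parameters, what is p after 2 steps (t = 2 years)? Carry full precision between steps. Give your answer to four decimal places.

0.5323

Observed p* = 99/213 = 0.46479.
Balance c(1−p*) = e gives e = 0.28×(1 − 0.46479) = 0.14986.
Starting from p₀ = 0.46479; update p ← p + (dp/dt)·Δt with the new parameters.
step 1: Δp = +0.03622, p = 0.50101
step 2: Δp = +0.03132, p = 0.53233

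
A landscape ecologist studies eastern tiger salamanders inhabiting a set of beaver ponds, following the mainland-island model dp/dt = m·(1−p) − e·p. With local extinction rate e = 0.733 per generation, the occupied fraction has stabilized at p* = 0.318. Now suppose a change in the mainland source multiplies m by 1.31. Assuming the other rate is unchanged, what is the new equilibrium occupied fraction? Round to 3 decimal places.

0.379

Balance m(1−p*) = e·p* gives m = e·p*/(1−p*) = 0.733×0.31800/0.68200 = 0.34178.
New p* = m/(m+e) = 0.44773/(0.44773+0.73300) = 0.37920.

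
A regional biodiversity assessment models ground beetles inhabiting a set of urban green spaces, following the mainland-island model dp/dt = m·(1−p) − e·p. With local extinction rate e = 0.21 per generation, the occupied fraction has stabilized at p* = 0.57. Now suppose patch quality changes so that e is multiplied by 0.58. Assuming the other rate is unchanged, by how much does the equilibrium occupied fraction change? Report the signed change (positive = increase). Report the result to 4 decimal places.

Balance m(1−p*) = e·p* gives m = e·p*/(1−p*) = 0.21×0.57000/0.43000 = 0.27837.
New p* = m/(m+e) = 0.27837/(0.27837+0.12180) = 0.69563.
Δp* = 0.69563 − 0.57000 = +0.12563.

0.1256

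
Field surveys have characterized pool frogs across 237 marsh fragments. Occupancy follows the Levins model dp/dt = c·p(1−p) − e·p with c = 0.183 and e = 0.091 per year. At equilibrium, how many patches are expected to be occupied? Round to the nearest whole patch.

119

p* = 1 − e/c = 1 − 0.091/0.183 = 0.5027.
Expected occupied patches = N × p* = 237 × 0.5027 = 119.15 ≈ 119.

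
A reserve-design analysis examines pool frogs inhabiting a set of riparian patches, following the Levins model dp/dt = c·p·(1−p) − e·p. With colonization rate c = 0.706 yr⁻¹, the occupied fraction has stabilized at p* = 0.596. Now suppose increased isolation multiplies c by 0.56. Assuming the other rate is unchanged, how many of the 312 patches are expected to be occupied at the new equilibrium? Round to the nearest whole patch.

Balance c(1−p*) = e gives e = 0.706×(1 − 0.59600) = 0.28522.
New p* = 1 − e/c = 1 − 0.28522/0.39536 = 0.27858.
Expected occupied = 312 × 0.27858 = 86.92 ≈ 87.

87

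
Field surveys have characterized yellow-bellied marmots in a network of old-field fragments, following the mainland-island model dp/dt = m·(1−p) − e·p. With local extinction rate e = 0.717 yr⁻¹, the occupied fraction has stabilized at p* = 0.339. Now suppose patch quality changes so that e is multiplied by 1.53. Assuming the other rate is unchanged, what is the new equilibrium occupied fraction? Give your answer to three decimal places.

0.251

Balance m(1−p*) = e·p* gives m = e·p*/(1−p*) = 0.717×0.33900/0.66100 = 0.36772.
New p* = m/(m+e) = 0.36772/(0.36772+1.09701) = 0.25105.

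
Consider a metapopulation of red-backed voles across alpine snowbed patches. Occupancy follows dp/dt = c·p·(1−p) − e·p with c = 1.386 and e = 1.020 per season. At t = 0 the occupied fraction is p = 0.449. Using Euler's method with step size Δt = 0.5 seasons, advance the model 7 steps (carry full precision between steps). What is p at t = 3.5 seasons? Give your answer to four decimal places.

0.2903

Update rule: p ← p + [c·p·(1−p) − e·p]·Δt with Δt = 0.5.
step 1: Δp = -0.05754, p = 0.39146
step 2: Δp = -0.03456, p = 0.35690
step 3: Δp = -0.02296, p = 0.33394
step 4: Δp = -0.01617, p = 0.31777
step 5: Δp = -0.01183, p = 0.30594
step 6: Δp = -0.00888, p = 0.29707
step 7: Δp = -0.00679, p = 0.29027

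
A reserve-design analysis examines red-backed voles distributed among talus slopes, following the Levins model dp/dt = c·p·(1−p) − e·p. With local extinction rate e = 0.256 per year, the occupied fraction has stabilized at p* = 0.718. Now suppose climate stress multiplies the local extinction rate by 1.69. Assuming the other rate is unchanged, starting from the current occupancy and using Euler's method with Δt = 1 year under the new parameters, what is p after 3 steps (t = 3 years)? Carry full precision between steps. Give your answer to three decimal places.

0.539

Balance c(1−p*) = e gives c = e/(1 − 0.71800) = 0.256/0.28200 = 0.90780.
Starting from p₀ = 0.71800; update p ← p + (dp/dt)·Δt with the new parameters.
  1  |  dp/dt·Δt = -0.126828  |  p_1 = 0.591172
  2  |  dp/dt·Δt = -0.036361  |  p_2 = 0.554812
  3  |  dp/dt·Δt = -0.015811  |  p_3 = 0.539001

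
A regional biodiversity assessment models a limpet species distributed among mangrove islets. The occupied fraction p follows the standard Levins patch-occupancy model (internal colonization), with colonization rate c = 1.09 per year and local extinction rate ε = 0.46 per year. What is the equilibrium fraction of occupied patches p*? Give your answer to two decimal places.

0.58

At equilibrium, colonization balances extinction: c·p*·(1−p*) = ε·p*.
So p* = 1 − ε/c = 1 − 0.46/1.09 = 1 − 0.4220 = 0.5780.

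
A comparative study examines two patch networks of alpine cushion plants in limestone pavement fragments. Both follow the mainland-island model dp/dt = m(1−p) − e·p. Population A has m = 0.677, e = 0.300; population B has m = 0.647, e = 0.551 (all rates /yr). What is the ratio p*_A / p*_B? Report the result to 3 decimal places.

1.283

A: p*_A = m/(m+e) = 0.677/0.9770 = 0.6929.
B: p*_B = 0.647/1.1980 = 0.5401.
p*_A / p*_B = 0.6929/0.5401 = 1.2831.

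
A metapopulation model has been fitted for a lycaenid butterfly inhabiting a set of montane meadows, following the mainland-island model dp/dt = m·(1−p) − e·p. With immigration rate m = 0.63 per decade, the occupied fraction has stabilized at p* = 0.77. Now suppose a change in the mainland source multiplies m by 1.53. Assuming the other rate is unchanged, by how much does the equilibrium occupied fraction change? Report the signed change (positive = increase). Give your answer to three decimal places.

Balance m(1−p*) = e·p* gives e = m(1−p*)/p* = 0.63×0.23000/0.77000 = 0.18818.
New p* = m/(m+e) = 0.96390/(0.96390+0.18818) = 0.83666.
Δp* = 0.83666 − 0.77000 = +0.06666.

0.067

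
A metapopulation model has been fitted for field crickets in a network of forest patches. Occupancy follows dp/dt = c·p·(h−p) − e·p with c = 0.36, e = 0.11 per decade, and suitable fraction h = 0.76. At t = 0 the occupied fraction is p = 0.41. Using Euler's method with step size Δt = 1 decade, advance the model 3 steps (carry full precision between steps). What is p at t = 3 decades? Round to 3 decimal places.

Update rule: p ← p + [c·p·(h−p) − e·p]·Δt with Δt = 1.
t = 1: p = 0.41000 + (+0.00656) = 0.41656
t = 2: p = 0.41656 + (+0.00568) = 0.42224
t = 3: p = 0.42224 + (+0.00490) = 0.42714

0.427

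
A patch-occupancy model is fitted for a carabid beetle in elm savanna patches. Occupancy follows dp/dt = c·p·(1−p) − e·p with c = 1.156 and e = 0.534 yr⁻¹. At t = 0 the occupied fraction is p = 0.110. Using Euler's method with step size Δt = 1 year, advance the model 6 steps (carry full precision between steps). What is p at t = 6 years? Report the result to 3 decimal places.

0.503

Update rule: p ← p + [c·p·(1−p) − e·p]·Δt with Δt = 1.
p: 0.11000 → 0.16443  (Δp = +0.05443)
p: 0.16443 → 0.23545  (Δp = +0.07102)
p: 0.23545 → 0.31782  (Δp = +0.08237)
p: 0.31782 → 0.39874  (Δp = +0.08092)
p: 0.39874 → 0.46296  (Δp = +0.06422)
p: 0.46296 → 0.50315  (Δp = +0.04019)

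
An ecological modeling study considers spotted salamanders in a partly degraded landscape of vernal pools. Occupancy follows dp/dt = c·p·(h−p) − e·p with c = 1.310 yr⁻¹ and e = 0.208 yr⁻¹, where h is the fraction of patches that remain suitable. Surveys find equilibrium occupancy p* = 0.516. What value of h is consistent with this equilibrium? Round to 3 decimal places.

0.675

At equilibrium c(h−p*) = e, so h = p* + e/c.
h = 0.516 + 0.208/1.310 = 0.516 + 0.1588 = 0.6748.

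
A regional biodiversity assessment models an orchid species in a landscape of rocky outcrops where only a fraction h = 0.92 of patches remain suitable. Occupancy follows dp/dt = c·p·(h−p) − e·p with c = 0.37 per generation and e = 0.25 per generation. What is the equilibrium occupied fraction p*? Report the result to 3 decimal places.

0.244

Setting dp/dt = 0 and dividing by p* gives c·(h−p*) = e.
So p* = h − e/c = 0.92 − 0.25/0.37 = 0.92 − 0.6757 = 0.2443.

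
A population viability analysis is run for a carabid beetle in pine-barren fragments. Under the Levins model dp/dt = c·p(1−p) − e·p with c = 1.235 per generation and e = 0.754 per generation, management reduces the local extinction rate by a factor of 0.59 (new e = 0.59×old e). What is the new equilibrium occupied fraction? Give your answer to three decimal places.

Before: p* = 1 − 0.754/1.235 = 0.3895.
After the change, c = 1.235, e = 0.44486, so p* = 1 − 0.44486/1.235 = 0.6398.

0.640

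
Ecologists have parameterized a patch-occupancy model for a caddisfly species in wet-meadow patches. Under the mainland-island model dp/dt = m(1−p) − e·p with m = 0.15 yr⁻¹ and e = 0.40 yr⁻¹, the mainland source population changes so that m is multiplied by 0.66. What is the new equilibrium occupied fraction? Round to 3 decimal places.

Before: p* = 0.15/(0.15+0.40) = 0.2727.
After: m = 0.099, e = 0.4; p* = 0.099/0.4990 = 0.1984.

0.198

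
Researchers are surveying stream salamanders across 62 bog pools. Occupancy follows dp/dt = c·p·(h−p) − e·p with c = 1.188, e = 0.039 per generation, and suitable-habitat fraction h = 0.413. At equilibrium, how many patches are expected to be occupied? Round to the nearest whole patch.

p* = h − e/c = 0.413 − 0.0328 = 0.3802.
Expected occupied patches = N × p* = 62 × 0.3802 = 23.57 ≈ 24.

24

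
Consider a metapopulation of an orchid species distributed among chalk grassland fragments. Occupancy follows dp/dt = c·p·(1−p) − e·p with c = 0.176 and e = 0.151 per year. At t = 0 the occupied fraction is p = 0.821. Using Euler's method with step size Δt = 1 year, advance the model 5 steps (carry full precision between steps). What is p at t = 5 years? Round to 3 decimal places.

Update rule: p ← p + [c·p·(1−p) − e·p]·Δt with Δt = 1.
step 1: Δp = -0.09811, p = 0.72289
step 2: Δp = -0.07390, p = 0.64899
step 3: Δp = -0.05790, p = 0.59109
step 4: Δp = -0.04671, p = 0.54437
step 5: Δp = -0.03855, p = 0.50583

0.506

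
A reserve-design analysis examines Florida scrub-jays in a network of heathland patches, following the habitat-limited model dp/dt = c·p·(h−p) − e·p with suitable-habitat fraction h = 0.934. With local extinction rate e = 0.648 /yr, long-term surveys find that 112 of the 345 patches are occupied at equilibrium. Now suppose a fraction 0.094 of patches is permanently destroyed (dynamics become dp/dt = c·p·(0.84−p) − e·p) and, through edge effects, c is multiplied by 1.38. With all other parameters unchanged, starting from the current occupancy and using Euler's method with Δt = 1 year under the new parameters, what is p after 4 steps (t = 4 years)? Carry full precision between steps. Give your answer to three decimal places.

0.395

Observed p* = 112/345 = 0.32464.
Balance c(h−p*) = e gives c = e/(0.934 − 0.32464) = 0.648/0.60936 = 1.06341.
Starting from p₀ = 0.32464; update p ← p + (dp/dt)·Δt with the new parameters.
  1  |  dp/dt·Δt = +0.035157  |  p_1 = 0.359794
  2  |  dp/dt·Δt = +0.020401  |  p_2 = 0.380196
  3  |  dp/dt·Δt = +0.010175  |  p_3 = 0.390371
  4  |  dp/dt·Δt = +0.004619  |  p_4 = 0.394990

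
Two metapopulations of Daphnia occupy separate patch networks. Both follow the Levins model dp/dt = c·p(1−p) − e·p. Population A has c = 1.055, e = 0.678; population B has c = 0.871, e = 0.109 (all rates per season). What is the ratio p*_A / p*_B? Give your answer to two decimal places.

0.41

A: p*_A = 1 − 0.678/1.055 = 0.3573.
B: p*_B = 1 − 0.109/0.871 = 0.8749.
p*_A / p*_B = 0.3573/0.8749 = 0.4085.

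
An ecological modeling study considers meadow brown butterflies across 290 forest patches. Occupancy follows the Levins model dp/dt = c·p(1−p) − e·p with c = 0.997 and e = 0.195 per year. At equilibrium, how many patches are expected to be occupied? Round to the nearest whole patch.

233

p* = 1 − e/c = 1 − 0.195/0.997 = 0.8044.
Expected occupied patches = N × p* = 290 × 0.8044 = 233.28 ≈ 233.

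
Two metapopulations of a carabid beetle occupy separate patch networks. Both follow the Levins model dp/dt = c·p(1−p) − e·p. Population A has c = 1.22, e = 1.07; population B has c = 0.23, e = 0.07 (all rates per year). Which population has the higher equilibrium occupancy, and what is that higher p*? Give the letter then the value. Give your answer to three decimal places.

B, 0.696

A: p*_A = 1 − 1.07/1.22 = 0.1230.
B: p*_B = 1 − 0.07/0.23 = 0.6957.
B is higher at 0.6957.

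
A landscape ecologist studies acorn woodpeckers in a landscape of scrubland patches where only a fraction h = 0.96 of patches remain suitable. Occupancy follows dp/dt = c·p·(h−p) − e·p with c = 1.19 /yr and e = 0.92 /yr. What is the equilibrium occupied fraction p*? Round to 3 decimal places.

0.187

Setting dp/dt = 0 and dividing by p* gives c·(h−p*) = e.
So p* = h − e/c = 0.96 − 0.92/1.19 = 0.96 − 0.7731 = 0.1869.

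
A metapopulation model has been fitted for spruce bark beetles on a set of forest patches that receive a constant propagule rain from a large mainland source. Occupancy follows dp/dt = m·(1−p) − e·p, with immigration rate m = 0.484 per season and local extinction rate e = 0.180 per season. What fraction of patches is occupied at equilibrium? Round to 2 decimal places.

0.73

At equilibrium the propagule rain into empty patches balances local extinction: m(1−p*) = e·p*.
p* = m/(m+e) = 0.484/(0.484+0.180) = 0.484/0.6640 = 0.7289.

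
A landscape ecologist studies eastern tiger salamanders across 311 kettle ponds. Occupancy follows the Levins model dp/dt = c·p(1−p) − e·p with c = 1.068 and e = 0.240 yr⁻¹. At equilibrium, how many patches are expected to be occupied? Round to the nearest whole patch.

p* = 1 − e/c = 1 − 0.240/1.068 = 0.7753.
Expected occupied patches = N × p* = 311 × 0.7753 = 241.11 ≈ 241.

241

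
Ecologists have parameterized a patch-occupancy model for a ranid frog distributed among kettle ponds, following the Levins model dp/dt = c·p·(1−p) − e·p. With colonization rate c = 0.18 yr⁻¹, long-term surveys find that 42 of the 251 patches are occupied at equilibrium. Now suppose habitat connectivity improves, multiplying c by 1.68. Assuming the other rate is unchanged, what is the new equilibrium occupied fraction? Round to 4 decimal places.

Observed p* = 42/251 = 0.16733.
Balance c(1−p*) = e gives e = 0.18×(1 − 0.16733) = 0.14988.
New p* = 1 − e/c = 1 − 0.14988/0.30240 = 0.50437.

0.5044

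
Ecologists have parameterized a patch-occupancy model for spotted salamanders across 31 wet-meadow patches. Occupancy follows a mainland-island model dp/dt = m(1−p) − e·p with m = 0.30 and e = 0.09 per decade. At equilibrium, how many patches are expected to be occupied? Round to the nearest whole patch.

p* = m/(m+e) = 0.30/0.3900 = 0.7692.
Expected occupied patches = N × p* = 31 × 0.7692 = 23.85 ≈ 24.

24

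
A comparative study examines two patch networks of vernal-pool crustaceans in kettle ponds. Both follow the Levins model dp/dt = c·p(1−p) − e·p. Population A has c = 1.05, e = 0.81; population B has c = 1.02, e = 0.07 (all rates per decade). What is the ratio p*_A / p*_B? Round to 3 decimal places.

0.245

A: p*_A = 1 − 0.81/1.05 = 0.2286.
B: p*_B = 1 − 0.07/1.02 = 0.9314.
p*_A / p*_B = 0.2286/0.9314 = 0.2454.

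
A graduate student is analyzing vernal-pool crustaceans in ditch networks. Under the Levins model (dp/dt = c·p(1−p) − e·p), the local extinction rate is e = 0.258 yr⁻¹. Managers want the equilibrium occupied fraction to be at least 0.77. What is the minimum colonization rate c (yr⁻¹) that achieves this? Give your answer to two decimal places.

1.12

p* = 1 − e/c ≥ 0.77 requires e/c ≤ 0.2300, i.e. c ≥ e/0.2300.
c_min = 0.258/0.2300 = 1.1217.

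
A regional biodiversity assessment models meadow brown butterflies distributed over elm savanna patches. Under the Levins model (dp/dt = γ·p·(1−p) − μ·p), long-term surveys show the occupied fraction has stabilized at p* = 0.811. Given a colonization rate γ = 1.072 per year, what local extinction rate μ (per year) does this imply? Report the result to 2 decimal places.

0.20

At equilibrium γ(1−p*) = μ.
μ = 1.072 × (1 − 0.811) = 1.072 × 0.1890 = 0.2026.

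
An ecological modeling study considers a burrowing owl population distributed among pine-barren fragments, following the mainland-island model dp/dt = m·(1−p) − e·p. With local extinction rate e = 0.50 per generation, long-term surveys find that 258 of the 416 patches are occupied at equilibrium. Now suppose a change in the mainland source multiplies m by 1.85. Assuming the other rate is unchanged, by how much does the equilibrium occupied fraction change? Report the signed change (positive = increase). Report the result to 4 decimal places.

Observed p* = 258/416 = 0.62019.
Balance m(1−p*) = e·p* gives m = e·p*/(1−p*) = 0.50×0.62019/0.37981 = 0.81645.
New p* = m/(m+e) = 1.51043/(1.51043+0.50000) = 0.75130.
Δp* = 0.75130 − 0.62019 = +0.13111.

0.1311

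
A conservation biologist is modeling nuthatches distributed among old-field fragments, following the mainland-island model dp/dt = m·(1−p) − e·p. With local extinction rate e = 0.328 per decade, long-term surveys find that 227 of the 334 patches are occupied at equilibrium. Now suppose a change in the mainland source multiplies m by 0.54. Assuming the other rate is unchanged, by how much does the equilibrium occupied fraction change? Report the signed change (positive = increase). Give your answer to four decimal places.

Observed p* = 227/334 = 0.67964.
Balance m(1−p*) = e·p* gives m = e·p*/(1−p*) = 0.328×0.67964/0.32036 = 0.69585.
New p* = m/(m+e) = 0.37576/(0.37576+0.32800) = 0.53393.
Δp* = 0.53393 − 0.67964 = -0.14571.

-0.1457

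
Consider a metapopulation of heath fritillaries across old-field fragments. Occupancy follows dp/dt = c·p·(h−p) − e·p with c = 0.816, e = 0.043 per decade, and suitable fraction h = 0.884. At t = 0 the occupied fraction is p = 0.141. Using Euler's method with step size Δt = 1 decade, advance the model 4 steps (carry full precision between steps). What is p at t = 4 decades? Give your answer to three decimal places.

0.604

Update rule: p ← p + [c·p·(h−p) − e·p]·Δt with Δt = 1.
t = 1: p = 0.14100 + (+0.07942) = 0.22042
t = 2: p = 0.22042 + (+0.10988) = 0.33030
t = 3: p = 0.33030 + (+0.13503) = 0.46533
t = 4: p = 0.46533 + (+0.13896) = 0.60430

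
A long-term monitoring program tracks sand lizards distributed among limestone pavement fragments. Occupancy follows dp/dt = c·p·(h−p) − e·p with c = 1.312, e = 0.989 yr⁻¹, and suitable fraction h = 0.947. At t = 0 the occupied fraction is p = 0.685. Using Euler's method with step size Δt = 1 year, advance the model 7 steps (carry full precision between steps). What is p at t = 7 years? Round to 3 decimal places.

0.200

Update rule: p ← p + [c·p·(h−p) − e·p]·Δt with Δt = 1.
t = 1: p = 0.68500 + (-0.44200) = 0.24300
t = 2: p = 0.24300 + (-0.01588) = 0.22712
t = 3: p = 0.22712 + (-0.01011) = 0.21701
t = 4: p = 0.21701 + (-0.00678) = 0.21023
t = 5: p = 0.21023 + (-0.00470) = 0.20553
t = 6: p = 0.20553 + (-0.00333) = 0.20220
t = 7: p = 0.20220 + (-0.00239) = 0.19981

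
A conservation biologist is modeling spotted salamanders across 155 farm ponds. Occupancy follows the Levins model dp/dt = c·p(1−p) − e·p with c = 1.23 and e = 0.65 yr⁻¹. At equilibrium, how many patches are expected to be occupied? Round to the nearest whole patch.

73

p* = 1 − e/c = 1 − 0.65/1.23 = 0.4715.
Expected occupied patches = N × p* = 155 × 0.4715 = 73.09 ≈ 73.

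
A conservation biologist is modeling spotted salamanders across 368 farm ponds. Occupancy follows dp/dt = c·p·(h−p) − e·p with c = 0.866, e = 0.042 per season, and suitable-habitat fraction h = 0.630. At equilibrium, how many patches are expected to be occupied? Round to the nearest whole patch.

p* = h − e/c = 0.630 − 0.0485 = 0.5815.
Expected occupied patches = N × p* = 368 × 0.5815 = 213.99 ≈ 214.

214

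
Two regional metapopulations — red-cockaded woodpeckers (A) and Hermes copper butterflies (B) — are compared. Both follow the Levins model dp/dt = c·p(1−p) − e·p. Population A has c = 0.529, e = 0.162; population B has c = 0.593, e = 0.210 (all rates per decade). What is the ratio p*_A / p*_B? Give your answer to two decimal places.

A: p*_A = 1 − 0.162/0.529 = 0.6938.
B: p*_B = 1 − 0.210/0.593 = 0.6459.
p*_A / p*_B = 0.6938/0.6459 = 1.0742.

1.07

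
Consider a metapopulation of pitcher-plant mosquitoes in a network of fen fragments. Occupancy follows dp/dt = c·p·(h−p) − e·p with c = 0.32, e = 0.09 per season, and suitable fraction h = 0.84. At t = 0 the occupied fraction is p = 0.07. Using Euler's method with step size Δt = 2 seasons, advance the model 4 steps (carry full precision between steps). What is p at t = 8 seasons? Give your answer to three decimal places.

0.193

Update rule: p ← p + [c·p·(h−p) − e·p]·Δt with Δt = 2.
step 1: Δp = +0.02190, p = 0.09190
step 2: Δp = +0.02746, p = 0.11935
step 3: Δp = +0.03356, p = 0.15292
step 4: Δp = +0.03972, p = 0.19263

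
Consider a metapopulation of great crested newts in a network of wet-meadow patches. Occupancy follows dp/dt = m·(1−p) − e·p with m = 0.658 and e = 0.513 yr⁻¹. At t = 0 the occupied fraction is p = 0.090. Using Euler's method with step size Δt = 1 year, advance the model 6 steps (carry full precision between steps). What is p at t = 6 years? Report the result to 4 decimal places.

0.5619

Update rule: p ← p + [m·(1−p) − e·p]·Δt with Δt = 1.
t = 1: p = 0.09000 + (+0.55261) = 0.64261
t = 2: p = 0.64261 + (-0.09450) = 0.54811
t = 3: p = 0.54811 + (+0.01616) = 0.56427
t = 4: p = 0.56427 + (-0.00276) = 0.56151
t = 5: p = 0.56151 + (+0.00047) = 0.56198
t = 6: p = 0.56198 + (-0.00008) = 0.56190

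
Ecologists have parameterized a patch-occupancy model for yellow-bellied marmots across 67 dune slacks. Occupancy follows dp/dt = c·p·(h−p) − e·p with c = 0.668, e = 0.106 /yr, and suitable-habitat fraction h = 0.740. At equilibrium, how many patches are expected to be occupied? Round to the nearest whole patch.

p* = h − e/c = 0.740 − 0.1587 = 0.5813.
Expected occupied patches = N × p* = 67 × 0.5813 = 38.95 ≈ 39.

39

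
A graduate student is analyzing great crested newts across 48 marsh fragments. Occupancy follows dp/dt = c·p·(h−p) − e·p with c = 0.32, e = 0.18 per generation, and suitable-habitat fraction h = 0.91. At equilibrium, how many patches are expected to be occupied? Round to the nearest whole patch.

17

p* = h − e/c = 0.91 − 0.5625 = 0.3475.
Expected occupied patches = N × p* = 48 × 0.3475 = 16.68 ≈ 17.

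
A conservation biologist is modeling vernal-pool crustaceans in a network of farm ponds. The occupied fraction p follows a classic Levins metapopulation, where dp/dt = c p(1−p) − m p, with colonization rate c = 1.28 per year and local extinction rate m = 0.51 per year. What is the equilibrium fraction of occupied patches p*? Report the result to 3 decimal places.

At equilibrium, colonization balances extinction: c·p*·(1−p*) = m·p*.
So p* = 1 − m/c = 1 − 0.51/1.28 = 1 − 0.3984 = 0.6016.

0.602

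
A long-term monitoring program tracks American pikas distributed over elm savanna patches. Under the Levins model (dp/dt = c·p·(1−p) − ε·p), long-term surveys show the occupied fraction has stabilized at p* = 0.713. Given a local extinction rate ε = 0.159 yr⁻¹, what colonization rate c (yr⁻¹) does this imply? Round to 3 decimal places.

At equilibrium c(1−p*) = ε, so c = ε/(1−p*).
c = 0.159/(1 − 0.713) = 0.159/0.2870 = 0.5540.

0.554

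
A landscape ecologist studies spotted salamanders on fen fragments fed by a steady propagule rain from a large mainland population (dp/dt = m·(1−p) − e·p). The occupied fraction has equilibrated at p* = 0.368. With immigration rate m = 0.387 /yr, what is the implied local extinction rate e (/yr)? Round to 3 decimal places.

0.665

At equilibrium m(1−p*) = e·p*, so e = m(1−p*)/p*.
e = 0.387 × 0.6320 / 0.368 = 0.6646.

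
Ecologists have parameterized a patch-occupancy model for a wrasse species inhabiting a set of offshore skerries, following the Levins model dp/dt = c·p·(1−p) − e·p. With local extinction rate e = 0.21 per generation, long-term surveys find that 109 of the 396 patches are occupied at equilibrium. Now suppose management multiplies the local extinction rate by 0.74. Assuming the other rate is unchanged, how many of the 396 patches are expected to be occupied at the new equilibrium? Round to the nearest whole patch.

184

Observed p* = 109/396 = 0.27525.
Balance c(1−p*) = e gives c = e/(1 − 0.27525) = 0.21/0.72475 = 0.28976.
New p* = 1 − e/c = 1 − 0.15540/0.28976 = 0.46369.
Expected occupied = 396 × 0.46369 = 183.62 ≈ 184.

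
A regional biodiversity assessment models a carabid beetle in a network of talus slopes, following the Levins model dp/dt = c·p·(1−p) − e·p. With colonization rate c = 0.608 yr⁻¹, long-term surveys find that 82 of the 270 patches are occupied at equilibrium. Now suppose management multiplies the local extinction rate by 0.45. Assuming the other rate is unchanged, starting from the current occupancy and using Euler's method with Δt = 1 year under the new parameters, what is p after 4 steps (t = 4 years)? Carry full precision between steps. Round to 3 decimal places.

Observed p* = 82/270 = 0.30370.
Balance c(1−p*) = e gives e = 0.608×(1 − 0.30370) = 0.42335.
Starting from p₀ = 0.30370; update p ← p + (dp/dt)·Δt with the new parameters.
t = 1: p = 0.30370 + (+0.07071) = 0.37442
t = 2: p = 0.37442 + (+0.07108) = 0.44550
t = 3: p = 0.44550 + (+0.06532) = 0.51082
t = 4: p = 0.51082 + (+0.05461) = 0.56544

0.565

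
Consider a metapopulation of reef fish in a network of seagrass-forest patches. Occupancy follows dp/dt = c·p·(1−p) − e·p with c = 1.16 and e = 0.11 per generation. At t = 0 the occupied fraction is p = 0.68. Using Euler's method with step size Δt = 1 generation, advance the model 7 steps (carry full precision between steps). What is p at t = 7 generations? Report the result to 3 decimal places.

Update rule: p ← p + [c·p·(1−p) − e·p]·Δt with Δt = 1.
p: 0.68000 → 0.85762  (Δp = +0.17762)
p: 0.85762 → 0.90493  (Δp = +0.04731)
p: 0.90493 → 0.90518  (Δp = +0.00026)
p: 0.90518 → 0.90517  (Δp = -0.00001)
p: 0.90517 → 0.90517  (Δp = +0.00000)
p: 0.90517 → 0.90517  (Δp = -0.00000)
p: 0.90517 → 0.90517  (Δp = +0.00000)

0.905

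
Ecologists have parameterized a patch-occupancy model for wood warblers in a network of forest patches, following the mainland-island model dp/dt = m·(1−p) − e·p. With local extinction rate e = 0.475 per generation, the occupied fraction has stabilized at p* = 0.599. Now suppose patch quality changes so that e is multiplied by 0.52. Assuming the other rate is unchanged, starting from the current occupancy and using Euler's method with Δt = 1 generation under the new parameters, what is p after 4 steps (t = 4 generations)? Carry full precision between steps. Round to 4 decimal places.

Balance m(1−p*) = e·p* gives m = e·p*/(1−p*) = 0.475×0.59900/0.40100 = 0.70954.
Starting from p₀ = 0.59900; update p ← p + (dp/dt)·Δt with the new parameters.
p: 0.59900 → 0.73557  (Δp = +0.13657)
p: 0.73557 → 0.74151  (Δp = +0.00594)
p: 0.74151 → 0.74177  (Δp = +0.00026)
p: 0.74177 → 0.74178  (Δp = +0.00001)

0.7418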